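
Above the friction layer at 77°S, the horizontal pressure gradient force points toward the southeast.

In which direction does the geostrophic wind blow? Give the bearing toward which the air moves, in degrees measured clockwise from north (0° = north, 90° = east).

The pressure-gradient force points toward the southeast (bearing 135°).
Geostrophic balance: in the Southern Hemisphere the Coriolis force deflects motion to the left, so the geostrophic wind blows 90° to the left of the pressure-gradient force (low pressure on the right).
Rotating 135° by 90° counterclockwise gives 045° — the wind blows toward the northeast.

045°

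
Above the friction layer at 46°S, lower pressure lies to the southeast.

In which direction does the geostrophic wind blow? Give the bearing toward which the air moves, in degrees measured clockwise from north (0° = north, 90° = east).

045°

The pressure-gradient force points toward the southeast (bearing 135°).
Geostrophic balance: in the Southern Hemisphere the Coriolis force deflects motion to the left, so the geostrophic wind blows 90° to the left of the pressure-gradient force (low pressure on the right).
Rotating 135° by 90° counterclockwise gives 045° — the wind blows toward the northeast.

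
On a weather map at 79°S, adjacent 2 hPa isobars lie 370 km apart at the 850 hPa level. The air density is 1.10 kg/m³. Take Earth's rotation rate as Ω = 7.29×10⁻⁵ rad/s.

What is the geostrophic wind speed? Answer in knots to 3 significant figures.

6.67 knots

Coriolis parameter at 79°S:
f = 2Ω sin φ = 2 × 7.29×10⁻⁵ × sin 79° = 1.43×10⁻⁴ s⁻¹
Pressure gradient: |∂P/∂n| = 200 Pa / 370000 m = 5.41×10⁻⁴ Pa/m
Geostrophic balance (pressure-gradient force = Coriolis force):
V_g = (1/(fρ)) |∂P/∂n| = 5.41×10⁻⁴ / (1.43×10⁻⁴ × 1.10) = 3.43 m/s
Converting: 3.43 m/s × 1.944 = 6.67 knots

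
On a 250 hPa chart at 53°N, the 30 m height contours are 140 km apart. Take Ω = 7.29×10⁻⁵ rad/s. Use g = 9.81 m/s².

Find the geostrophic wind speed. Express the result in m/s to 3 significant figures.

Coriolis parameter at 53°N:
f = 2Ω sin φ = 2 × 7.29×10⁻⁵ × sin 53° = 1.16×10⁻⁴ s⁻¹
Height gradient: |∂Z/∂n| = 30 m / 140000 m = 2.14×10⁻⁴
On a pressure surface, geostrophic balance gives V_g = (g/f)|∂Z/∂n|:
V_g = 9.81 × 2.14×10⁻⁴ / 1.16×10⁻⁴ = 18.1 m/s

18.1 m/s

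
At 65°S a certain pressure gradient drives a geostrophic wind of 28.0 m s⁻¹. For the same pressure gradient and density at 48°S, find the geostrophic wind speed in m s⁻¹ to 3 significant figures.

34.1 m s⁻¹

With the same pressure gradient and density, V_g ∝ 1/f ∝ 1/sin φ.
V₂ = V₁ · sin φ₁ / sin φ₂ = 28.0 × sin 65° / sin 48°
V₂ = 28.0 × 0.9063/0.7431 = 34.1 m s⁻¹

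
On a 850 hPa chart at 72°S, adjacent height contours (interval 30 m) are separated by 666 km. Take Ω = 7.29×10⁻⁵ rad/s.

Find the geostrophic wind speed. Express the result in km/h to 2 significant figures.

11 km/h

Coriolis parameter at 72°S:
f = 2Ω sin φ = 2 × 7.29×10⁻⁵ × sin 72° = 1.39×10⁻⁴ s⁻¹
Height gradient: |∂Z/∂n| = 30 m / 666000 m = 4.50×10⁻⁵
On a pressure surface, geostrophic balance gives V_g = (g/f)|∂Z/∂n|:
V_g = 9.81 × 4.50×10⁻⁵ / 1.39×10⁻⁴ = 3.19 m/s
Converting: 3.19 m/s × 3.6 = 11 km/h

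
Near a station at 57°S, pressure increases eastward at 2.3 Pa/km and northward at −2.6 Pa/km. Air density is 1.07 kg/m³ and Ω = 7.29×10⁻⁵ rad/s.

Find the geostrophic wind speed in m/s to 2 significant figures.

27 m/s

Coriolis parameter at 57°S:
f = 2Ω sin φ = 2 × 7.29×10⁻⁵ × sin 57° = 1.22×10⁻⁴ s⁻¹
In the Southern Hemisphere f is negative: f = −1.22×10⁻⁴ s⁻¹.
Component geostrophic relations (x east, y north):
u_g = −(1/(fρ)) ∂P/∂y,  v_g = (1/(fρ)) ∂P/∂x
u_g = −(−2.6×10⁻³)/(−1.22×10⁻⁴ × 1.07) = −19.9 m/s;  v_g = (2.3×10⁻³)/(−1.22×10⁻⁴ × 1.07) = −17.6 m/s
|V_g| = √(u_g² + v_g²) = 26.5 m/s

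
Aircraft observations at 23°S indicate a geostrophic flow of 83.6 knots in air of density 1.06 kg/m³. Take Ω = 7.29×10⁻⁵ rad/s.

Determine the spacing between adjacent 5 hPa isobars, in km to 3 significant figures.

Coriolis parameter at 23°S:
f = 2Ω sin φ = 2 × 7.29×10⁻⁵ × sin 23° = 5.70×10⁻⁵ s⁻¹
Wind speed in SI: 83.6 knots = 43.0 m/s
Geostrophic balance rearranged: |∂P/∂n| = f ρ V_g
|∂P/∂n| = 5.70×10⁻⁵ × 1.06 × 43.0 = 2.60×10⁻³ Pa/m
Isobar spacing: Δn = ΔP/|∂P/∂n| = 500 Pa / 2.60×10⁻³ Pa/m = 192524 m ≈ 193 km

193 km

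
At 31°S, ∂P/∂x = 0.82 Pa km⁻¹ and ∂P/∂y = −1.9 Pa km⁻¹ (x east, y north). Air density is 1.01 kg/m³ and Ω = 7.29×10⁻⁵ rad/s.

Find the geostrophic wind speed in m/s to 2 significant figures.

Coriolis parameter at 31°S:
f = 2Ω sin φ = 2 × 7.29×10⁻⁵ × sin 31° = 7.51×10⁻⁵ s⁻¹
In the Southern Hemisphere f is negative: f = −7.51×10⁻⁵ s⁻¹.
Component geostrophic relations (x east, y north):
u_g = −(1/(fρ)) ∂P/∂y,  v_g = (1/(fρ)) ∂P/∂x
u_g = −(−1.9×10⁻³)/(−7.51×10⁻⁵ × 1.01) = −25.1 m/s;  v_g = (0.82×10⁻³)/(−7.51×10⁻⁵ × 1.01) = −10.8 m/s
|V_g| = √(u_g² + v_g²) = 27.3 m/s

27 m/s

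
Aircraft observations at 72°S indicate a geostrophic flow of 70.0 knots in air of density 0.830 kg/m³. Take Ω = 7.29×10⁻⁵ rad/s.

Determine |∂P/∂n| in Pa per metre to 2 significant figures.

4.1×10⁻³ Pa/m

Coriolis parameter at 72°S:
f = 2Ω sin φ = 2 × 7.29×10⁻⁵ × sin 72° = 1.39×10⁻⁴ s⁻¹
Wind speed in SI: 70.0 knots = 36.0 m/s
Geostrophic balance rearranged: |∂P/∂n| = f ρ V_g
|∂P/∂n| = 1.39×10⁻⁴ × 0.830 × 36.0 = 4.14×10⁻³ Pa/m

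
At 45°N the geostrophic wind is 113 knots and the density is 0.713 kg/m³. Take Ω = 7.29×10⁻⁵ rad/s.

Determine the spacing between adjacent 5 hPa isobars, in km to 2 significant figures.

Coriolis parameter at 45°N:
f = 2Ω sin φ = 2 × 7.29×10⁻⁵ × sin 45° = 1.03×10⁻⁴ s⁻¹
Wind speed in SI: 113 knots = 58.1 m/s
Geostrophic balance rearranged: |∂P/∂n| = f ρ V_g
|∂P/∂n| = 1.03×10⁻⁴ × 0.713 × 58.1 = 4.27×10⁻³ Pa/m
Isobar spacing: Δn = ΔP/|∂P/∂n| = 500 Pa / 4.27×10⁻³ Pa/m = 117010 m ≈ 120 km

120 km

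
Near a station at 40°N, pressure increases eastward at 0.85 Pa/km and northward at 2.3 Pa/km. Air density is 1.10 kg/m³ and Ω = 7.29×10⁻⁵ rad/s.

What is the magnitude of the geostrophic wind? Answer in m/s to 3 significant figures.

23.8 m/s

Coriolis parameter at 40°N:
f = 2Ω sin φ = 2 × 7.29×10⁻⁵ × sin 40° = 9.37×10⁻⁵ s⁻¹
Component geostrophic relations (x east, y north):
u_g = −(1/(fρ)) ∂P/∂y,  v_g = (1/(fρ)) ∂P/∂x
u_g = −(2.3×10⁻³)/(9.37×10⁻⁵ × 1.10) = −22.3 m/s;  v_g = (0.85×10⁻³)/(9.37×10⁻⁵ × 1.10) = 8.25 m/s
|V_g| = √(u_g² + v_g²) = 23.8 m/s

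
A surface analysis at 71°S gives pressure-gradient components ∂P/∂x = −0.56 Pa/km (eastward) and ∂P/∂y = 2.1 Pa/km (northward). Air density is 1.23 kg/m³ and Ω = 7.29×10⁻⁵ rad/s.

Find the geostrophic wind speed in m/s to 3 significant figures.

Coriolis parameter at 71°S:
f = 2Ω sin φ = 2 × 7.29×10⁻⁵ × sin 71° = 1.38×10⁻⁴ s⁻¹
In the Southern Hemisphere f is negative: f = −1.38×10⁻⁴ s⁻¹.
Component geostrophic relations (x east, y north):
u_g = −(1/(fρ)) ∂P/∂y,  v_g = (1/(fρ)) ∂P/∂x
u_g = −(2.1×10⁻³)/(−1.38×10⁻⁴ × 1.23) = 12.4 m/s;  v_g = (−0.56×10⁻³)/(−1.38×10⁻⁴ × 1.23) = 3.30 m/s
|V_g| = √(u_g² + v_g²) = 12.8 m/s

12.8 m/s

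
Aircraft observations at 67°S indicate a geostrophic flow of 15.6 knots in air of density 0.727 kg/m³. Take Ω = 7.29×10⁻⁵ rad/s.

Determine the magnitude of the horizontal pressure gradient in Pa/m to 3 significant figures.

Coriolis parameter at 67°S:
f = 2Ω sin φ = 2 × 7.29×10⁻⁵ × sin 67° = 1.34×10⁻⁴ s⁻¹
Wind speed in SI: 15.6 knots = 8.03 m/s
Geostrophic balance rearranged: |∂P/∂n| = f ρ V_g
|∂P/∂n| = 1.34×10⁻⁴ × 0.727 × 8.03 = 7.83×10⁻⁴ Pa/m

7.83×10⁻⁴ Pa/m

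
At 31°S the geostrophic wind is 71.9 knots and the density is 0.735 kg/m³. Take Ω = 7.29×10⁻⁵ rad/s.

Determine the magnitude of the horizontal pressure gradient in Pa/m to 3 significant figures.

2.04×10⁻³ Pa/m

Coriolis parameter at 31°S:
f = 2Ω sin φ = 2 × 7.29×10⁻⁵ × sin 31° = 7.51×10⁻⁵ s⁻¹
Wind speed in SI: 71.9 knots = 37.0 m/s
Geostrophic balance rearranged: |∂P/∂n| = f ρ V_g
|∂P/∂n| = 7.51×10⁻⁵ × 0.735 × 37.0 = 2.04×10⁻³ Pa/m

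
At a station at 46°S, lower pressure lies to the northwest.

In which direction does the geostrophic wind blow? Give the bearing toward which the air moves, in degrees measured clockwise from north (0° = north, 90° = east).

225°

The pressure-gradient force points toward the northwest (bearing 315°).
Geostrophic balance: in the Southern Hemisphere the Coriolis force deflects motion to the left, so the geostrophic wind blows 90° to the left of the pressure-gradient force (low pressure on the right).
Rotating 315° by 90° counterclockwise gives 225° — the wind blows toward the southwest.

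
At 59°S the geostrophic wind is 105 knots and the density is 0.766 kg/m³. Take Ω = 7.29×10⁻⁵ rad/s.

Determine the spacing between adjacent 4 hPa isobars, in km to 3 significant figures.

77.4 km

Coriolis parameter at 59°S:
f = 2Ω sin φ = 2 × 7.29×10⁻⁵ × sin 59° = 1.25×10⁻⁴ s⁻¹
Wind speed in SI: 105 knots = 54.0 m/s
Geostrophic balance rearranged: |∂P/∂n| = f ρ V_g
|∂P/∂n| = 1.25×10⁻⁴ × 0.766 × 54.0 = 5.17×10⁻³ Pa/m
Isobar spacing: Δn = ΔP/|∂P/∂n| = 400 Pa / 5.17×10⁻³ Pa/m = 77354 m ≈ 77.4 km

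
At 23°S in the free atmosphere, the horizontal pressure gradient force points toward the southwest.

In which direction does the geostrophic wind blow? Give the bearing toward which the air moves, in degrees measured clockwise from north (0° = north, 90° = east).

The pressure-gradient force points toward the southwest (bearing 225°).
Geostrophic balance: in the Southern Hemisphere the Coriolis force deflects motion to the left, so the geostrophic wind blows 90° to the left of the pressure-gradient force (low pressure on the right).
Rotating 225° by 90° counterclockwise gives 135° — the wind blows toward the southeast.

135°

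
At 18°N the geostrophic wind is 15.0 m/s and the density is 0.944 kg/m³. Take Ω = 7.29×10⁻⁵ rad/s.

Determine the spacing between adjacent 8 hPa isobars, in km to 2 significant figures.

Coriolis parameter at 18°N:
f = 2Ω sin φ = 2 × 7.29×10⁻⁵ × sin 18° = 4.51×10⁻⁵ s⁻¹
Geostrophic balance rearranged: |∂P/∂n| = f ρ V_g
|∂P/∂n| = 4.51×10⁻⁵ × 0.944 × 15.0 = 6.38×10⁻⁴ Pa/m
Isobar spacing: Δn = ΔP/|∂P/∂n| = 800 Pa / 6.38×10⁻⁴ Pa/m = 1253969 m ≈ 1300 km

1300 km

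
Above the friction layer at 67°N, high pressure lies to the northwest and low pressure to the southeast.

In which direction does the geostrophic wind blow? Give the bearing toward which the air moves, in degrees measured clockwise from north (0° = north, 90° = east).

The pressure-gradient force points toward the southeast (bearing 135°).
Geostrophic balance: in the Northern Hemisphere the Coriolis force deflects motion to the right, so the geostrophic wind blows 90° to the right of the pressure-gradient force (low pressure on the left).
Rotating 135° by 90° clockwise gives 225° — the wind blows toward the southwest.

225°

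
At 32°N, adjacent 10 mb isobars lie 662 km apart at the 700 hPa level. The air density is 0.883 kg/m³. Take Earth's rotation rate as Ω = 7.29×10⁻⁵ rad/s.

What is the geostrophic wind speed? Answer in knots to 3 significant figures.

43.0 knots

Coriolis parameter at 32°N:
f = 2Ω sin φ = 2 × 7.29×10⁻⁵ × sin 32° = 7.73×10⁻⁵ s⁻¹
Pressure gradient: |∂P/∂n| = 1000 Pa / 662000 m = 1.51×10⁻³ Pa/m
Geostrophic balance (pressure-gradient force = Coriolis force):
V_g = (1/(fρ)) |∂P/∂n| = 1.51×10⁻³ / (7.73×10⁻⁵ × 0.883) = 22.1 m/s
Converting: 22.1 m/s × 1.944 = 43.0 knots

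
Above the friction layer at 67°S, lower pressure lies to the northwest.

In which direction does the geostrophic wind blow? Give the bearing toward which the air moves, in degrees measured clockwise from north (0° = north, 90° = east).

The pressure-gradient force points toward the northwest (bearing 315°).
Geostrophic balance: in the Southern Hemisphere the Coriolis force deflects motion to the left, so the geostrophic wind blows 90° to the left of the pressure-gradient force (low pressure on the right).
Rotating 315° by 90° counterclockwise gives 225° — the wind blows toward the southwest.

225°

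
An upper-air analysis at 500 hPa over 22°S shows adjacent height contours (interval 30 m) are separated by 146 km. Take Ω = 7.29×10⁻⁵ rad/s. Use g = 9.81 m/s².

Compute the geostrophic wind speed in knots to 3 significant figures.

71.7 knots

Coriolis parameter at 22°S:
f = 2Ω sin φ = 2 × 7.29×10⁻⁵ × sin 22° = 5.46×10⁻⁵ s⁻¹
Height gradient: |∂Z/∂n| = 30 m / 146000 m = 2.05×10⁻⁴
On a pressure surface, geostrophic balance gives V_g = (g/f)|∂Z/∂n|:
V_g = 9.81 × 2.05×10⁻⁴ / 5.46×10⁻⁵ = 36.9 m/s
Converting: 36.9 m/s × 1.944 = 71.7 knots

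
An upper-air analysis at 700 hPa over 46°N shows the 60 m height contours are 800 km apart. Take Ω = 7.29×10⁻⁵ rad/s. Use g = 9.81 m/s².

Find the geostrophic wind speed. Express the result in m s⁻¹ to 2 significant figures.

Coriolis parameter at 46°N:
f = 2Ω sin φ = 2 × 7.29×10⁻⁵ × sin 46° = 1.05×10⁻⁴ s⁻¹
Height gradient: |∂Z/∂n| = 60 m / 800000 m = 7.50×10⁻⁵
On a pressure surface, geostrophic balance gives V_g = (g/f)|∂Z/∂n|:
V_g = 9.81 × 7.50×10⁻⁵ / 1.05×10⁻⁴ = 7.02 m/s

7.0 m s⁻¹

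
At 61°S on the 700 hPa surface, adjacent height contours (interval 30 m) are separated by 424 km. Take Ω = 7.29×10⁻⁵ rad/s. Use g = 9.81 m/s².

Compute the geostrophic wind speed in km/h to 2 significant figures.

Coriolis parameter at 61°S:
f = 2Ω sin φ = 2 × 7.29×10⁻⁵ × sin 61° = 1.28×10⁻⁴ s⁻¹
Height gradient: |∂Z/∂n| = 30 m / 424000 m = 7.08×10⁻⁵
On a pressure surface, geostrophic balance gives V_g = (g/f)|∂Z/∂n|:
V_g = 9.81 × 7.08×10⁻⁵ / 1.28×10⁻⁴ = 5.44 m/s
Converting: 5.44 m/s × 3.6 = 20 km/h

20 km/h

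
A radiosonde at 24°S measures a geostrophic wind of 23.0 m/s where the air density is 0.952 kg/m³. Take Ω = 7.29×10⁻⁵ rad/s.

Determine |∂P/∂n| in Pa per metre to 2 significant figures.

Coriolis parameter at 24°S:
f = 2Ω sin φ = 2 × 7.29×10⁻⁵ × sin 24° = 5.93×10⁻⁵ s⁻¹
Geostrophic balance rearranged: |∂P/∂n| = f ρ V_g
|∂P/∂n| = 5.93×10⁻⁵ × 0.952 × 23.0 = 1.30×10⁻³ Pa/m

1.3×10⁻³ Pa/m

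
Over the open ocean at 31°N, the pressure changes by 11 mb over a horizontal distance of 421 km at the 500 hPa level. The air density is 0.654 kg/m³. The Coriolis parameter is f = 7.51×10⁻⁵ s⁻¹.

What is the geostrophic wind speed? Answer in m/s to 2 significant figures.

Pressure gradient: |∂P/∂n| = 1100 Pa / 421000 m = 2.61×10⁻³ Pa/m
Geostrophic balance (pressure-gradient force = Coriolis force):
V_g = (1/(fρ)) |∂P/∂n| = 2.61×10⁻³ / (7.51×10⁻⁵ × 0.654) = 53.2 m/s

53 m/s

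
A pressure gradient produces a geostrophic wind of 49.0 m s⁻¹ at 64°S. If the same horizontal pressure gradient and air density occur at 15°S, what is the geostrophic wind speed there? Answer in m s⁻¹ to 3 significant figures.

With the same pressure gradient and density, V_g ∝ 1/f ∝ 1/sin φ.
V₂ = V₁ · sin φ₁ / sin φ₂ = 49.0 × sin 64° / sin 15°
V₂ = 49.0 × 0.8988/0.2588 = 170 m s⁻¹

170 m s⁻¹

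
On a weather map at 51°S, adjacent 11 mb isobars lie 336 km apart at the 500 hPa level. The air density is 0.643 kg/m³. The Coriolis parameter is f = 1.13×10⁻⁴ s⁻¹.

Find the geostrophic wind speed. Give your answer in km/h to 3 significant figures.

162 km/h

Pressure gradient: |∂P/∂n| = 1100 Pa / 336000 m = 3.27×10⁻³ Pa/m
Geostrophic balance (pressure-gradient force = Coriolis force):
V_g = (1/(fρ)) |∂P/∂n| = 3.27×10⁻³ / (1.13×10⁻⁴ × 0.643) = 45.1 m/s
Converting: 45.1 m/s × 3.6 = 162 km/h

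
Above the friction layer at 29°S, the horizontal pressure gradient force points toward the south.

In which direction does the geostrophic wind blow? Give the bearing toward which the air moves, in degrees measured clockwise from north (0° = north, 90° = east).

The pressure-gradient force points toward the south (bearing 180°).
Geostrophic balance: in the Southern Hemisphere the Coriolis force deflects motion to the left, so the geostrophic wind blows 90° to the left of the pressure-gradient force (low pressure on the right).
Rotating 180° by 90° counterclockwise gives 090° — the wind blows toward the east.

090°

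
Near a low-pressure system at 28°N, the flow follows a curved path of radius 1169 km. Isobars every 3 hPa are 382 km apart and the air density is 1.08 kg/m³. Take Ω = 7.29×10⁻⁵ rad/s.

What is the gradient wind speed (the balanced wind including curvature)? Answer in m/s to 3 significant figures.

Coriolis parameter at 28°N:
f = 2Ω sin φ = 2 × 7.29×10⁻⁵ × sin 28° = 6.84×10⁻⁵ s⁻¹
Pressure gradient: |∂P/∂n| = 300 Pa / 382000 m = 7.85×10⁻⁴ Pa/m
Geostrophic speed: V_g = |∂P/∂n|/(fρ) = 7.85×10⁻⁴/(6.84×10⁻⁵ × 1.08) = 10.6 m/s
Around a low, centrifugal force acts outward with Coriolis, so pressure-gradient force balances both:
(1/ρ)|∂P/∂n| = fV + V²/R  →  V² + fR·V − fR·V_g = 0
With fR = 6.84×10⁻⁵ × 1169×10³ m = 80.0 m/s:
V = [−fR + √((fR)² + 4 fR V_g)]/2 = [−80.0 + √(80.0² + 4×80.0×10.6)]/2 = 9.5 m/s
Subgeostrophic (V < V_g = 10.6 m/s), as expected around a low.

9.50 m/s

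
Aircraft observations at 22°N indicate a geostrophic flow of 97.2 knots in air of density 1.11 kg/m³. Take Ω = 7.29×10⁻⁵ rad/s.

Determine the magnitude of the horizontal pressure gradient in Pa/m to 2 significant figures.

Coriolis parameter at 22°N:
f = 2Ω sin φ = 2 × 7.29×10⁻⁵ × sin 22° = 5.46×10⁻⁵ s⁻¹
Wind speed in SI: 97.2 knots = 50.0 m/s
Geostrophic balance rearranged: |∂P/∂n| = f ρ V_g
|∂P/∂n| = 5.46×10⁻⁵ × 1.11 × 50.0 = 3.03×10⁻³ Pa/m

3.0×10⁻³ Pa/m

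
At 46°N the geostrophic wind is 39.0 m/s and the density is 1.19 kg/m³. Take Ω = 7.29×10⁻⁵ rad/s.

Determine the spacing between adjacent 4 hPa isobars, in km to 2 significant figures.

82 km

Coriolis parameter at 46°N:
f = 2Ω sin φ = 2 × 7.29×10⁻⁵ × sin 46° = 1.05×10⁻⁴ s⁻¹
Geostrophic balance rearranged: |∂P/∂n| = f ρ V_g
|∂P/∂n| = 1.05×10⁻⁴ × 1.19 × 39.0 = 4.87×10⁻³ Pa/m
Isobar spacing: Δn = ΔP/|∂P/∂n| = 400 Pa / 4.87×10⁻³ Pa/m = 82178 m ≈ 82 km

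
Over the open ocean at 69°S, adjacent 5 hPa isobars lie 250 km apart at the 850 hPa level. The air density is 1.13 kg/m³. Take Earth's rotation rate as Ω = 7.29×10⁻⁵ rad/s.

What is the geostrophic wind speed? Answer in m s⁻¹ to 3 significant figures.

13.0 m s⁻¹

Coriolis parameter at 69°S:
f = 2Ω sin φ = 2 × 7.29×10⁻⁵ × sin 69° = 1.36×10⁻⁴ s⁻¹
Pressure gradient: |∂P/∂n| = 500 Pa / 250000 m = 2.00×10⁻³ Pa/m
Geostrophic balance (pressure-gradient force = Coriolis force):
V_g = (1/(fρ)) |∂P/∂n| = 2.00×10⁻³ / (1.36×10⁻⁴ × 1.13) = 13.0 m/s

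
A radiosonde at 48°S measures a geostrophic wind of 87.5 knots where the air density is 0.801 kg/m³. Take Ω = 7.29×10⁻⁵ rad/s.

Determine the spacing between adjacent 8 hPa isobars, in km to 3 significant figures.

205 km

Coriolis parameter at 48°S:
f = 2Ω sin φ = 2 × 7.29×10⁻⁵ × sin 48° = 1.08×10⁻⁴ s⁻¹
Wind speed in SI: 87.5 knots = 45.0 m/s
Geostrophic balance rearranged: |∂P/∂n| = f ρ V_g
|∂P/∂n| = 1.08×10⁻⁴ × 0.801 × 45.0 = 3.91×10⁻³ Pa/m
Isobar spacing: Δn = ΔP/|∂P/∂n| = 800 Pa / 3.91×10⁻³ Pa/m = 204777 m ≈ 205 km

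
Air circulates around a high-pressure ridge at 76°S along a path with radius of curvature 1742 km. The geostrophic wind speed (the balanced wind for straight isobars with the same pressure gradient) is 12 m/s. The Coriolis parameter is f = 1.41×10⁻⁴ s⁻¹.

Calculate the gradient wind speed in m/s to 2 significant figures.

13 m/s

Around a high, pressure-gradient force acts outward with centrifugal, so Coriolis balances both:
fV = (1/ρ)|∂P/∂n| + V²/R  →  V² − fR·V + fR·V_g = 0
With fR = 1.41×10⁻⁴ × 1742×10³ m = 246 m/s:
V = [fR − √((fR)² − 4 fR V_g)]/2 = [246 − √(246² − 4×246×12)]/2 = 12.7 m/s
Supergeostrophic (V > V_g = 12 m/s), as expected around a high.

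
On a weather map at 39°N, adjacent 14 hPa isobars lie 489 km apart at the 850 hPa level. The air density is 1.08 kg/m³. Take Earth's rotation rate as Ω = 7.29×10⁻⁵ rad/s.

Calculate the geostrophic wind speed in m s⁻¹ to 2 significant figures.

Coriolis parameter at 39°N:
f = 2Ω sin φ = 2 × 7.29×10⁻⁵ × sin 39° = 9.18×10⁻⁵ s⁻¹
Pressure gradient: |∂P/∂n| = 1400 Pa / 489000 m = 2.86×10⁻³ Pa/m
Geostrophic balance (pressure-gradient force = Coriolis force):
V_g = (1/(fρ)) |∂P/∂n| = 2.86×10⁻³ / (9.18×10⁻⁵ × 1.08) = 28.9 m/s

29 m s⁻¹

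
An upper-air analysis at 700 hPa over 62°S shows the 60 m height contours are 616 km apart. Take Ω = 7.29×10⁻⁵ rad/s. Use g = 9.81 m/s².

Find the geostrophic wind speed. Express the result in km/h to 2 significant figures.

Coriolis parameter at 62°S:
f = 2Ω sin φ = 2 × 7.29×10⁻⁵ × sin 62° = 1.29×10⁻⁴ s⁻¹
Height gradient: |∂Z/∂n| = 60 m / 616000 m = 9.74×10⁻⁵
On a pressure surface, geostrophic balance gives V_g = (g/f)|∂Z/∂n|:
V_g = 9.81 × 9.74×10⁻⁵ / 1.29×10⁻⁴ = 7.42 m/s
Converting: 7.42 m/s × 3.6 = 27 km/h

27 km/h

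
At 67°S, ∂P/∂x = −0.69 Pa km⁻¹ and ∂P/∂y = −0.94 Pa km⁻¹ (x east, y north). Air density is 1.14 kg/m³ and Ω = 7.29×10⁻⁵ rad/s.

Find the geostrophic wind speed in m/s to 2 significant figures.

7.6 m/s

Coriolis parameter at 67°S:
f = 2Ω sin φ = 2 × 7.29×10⁻⁵ × sin 67° = 1.34×10⁻⁴ s⁻¹
In the Southern Hemisphere f is negative: f = −1.34×10⁻⁴ s⁻¹.
Component geostrophic relations (x east, y north):
u_g = −(1/(fρ)) ∂P/∂y,  v_g = (1/(fρ)) ∂P/∂x
u_g = −(−0.94×10⁻³)/(−1.34×10⁻⁴ × 1.14) = −6.14 m/s;  v_g = (−0.69×10⁻³)/(−1.34×10⁻⁴ × 1.14) = 4.51 m/s
|V_g| = √(u_g² + v_g²) = 7.62 m/s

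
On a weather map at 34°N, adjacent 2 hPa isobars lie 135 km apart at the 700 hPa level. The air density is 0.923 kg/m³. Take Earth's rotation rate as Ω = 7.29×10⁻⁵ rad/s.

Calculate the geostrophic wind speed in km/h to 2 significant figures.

Coriolis parameter at 34°N:
f = 2Ω sin φ = 2 × 7.29×10⁻⁵ × sin 34° = 8.15×10⁻⁵ s⁻¹
Pressure gradient: |∂P/∂n| = 200 Pa / 135000 m = 1.48×10⁻³ Pa/m
Geostrophic balance (pressure-gradient force = Coriolis force):
V_g = (1/(fρ)) |∂P/∂n| = 1.48×10⁻³ / (8.15×10⁻⁵ × 0.923) = 19.7 m/s
Converting: 19.7 m/s × 3.6 = 71 km/h

71 km/h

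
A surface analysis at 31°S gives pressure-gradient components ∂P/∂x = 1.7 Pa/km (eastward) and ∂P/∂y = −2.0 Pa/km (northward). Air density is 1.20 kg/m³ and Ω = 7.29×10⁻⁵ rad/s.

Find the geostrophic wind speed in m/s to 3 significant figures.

Coriolis parameter at 31°S:
f = 2Ω sin φ = 2 × 7.29×10⁻⁵ × sin 31° = 7.51×10⁻⁵ s⁻¹
In the Southern Hemisphere f is negative: f = −7.51×10⁻⁵ s⁻¹.
Component geostrophic relations (x east, y north):
u_g = −(1/(fρ)) ∂P/∂y,  v_g = (1/(fρ)) ∂P/∂x
u_g = −(−2.0×10⁻³)/(−7.51×10⁻⁵ × 1.20) = −22.2 m/s;  v_g = (1.7×10⁻³)/(−7.51×10⁻⁵ × 1.20) = −18.9 m/s
|V_g| = √(u_g² + v_g²) = 29.1 m/s

29.1 m/s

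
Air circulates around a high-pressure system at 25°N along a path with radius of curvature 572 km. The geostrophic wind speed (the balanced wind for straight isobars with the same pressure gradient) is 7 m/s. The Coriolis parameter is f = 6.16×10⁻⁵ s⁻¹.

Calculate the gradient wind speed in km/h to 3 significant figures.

34.7 km/h

Around a high, pressure-gradient force acts outward with centrifugal, so Coriolis balances both:
fV = (1/ρ)|∂P/∂n| + V²/R  →  V² − fR·V + fR·V_g = 0
With fR = 6.16×10⁻⁵ × 572×10³ m = 35.2 m/s:
V = [fR − √((fR)² − 4 fR V_g)]/2 = [35.2 − √(35.2² − 4×35.2×7)]/2 = 9.63 m/s
Supergeostrophic (V > V_g = 7 m/s), as expected around a high.
Converting: 9.63 m/s × 3.6 = 34.7 km/h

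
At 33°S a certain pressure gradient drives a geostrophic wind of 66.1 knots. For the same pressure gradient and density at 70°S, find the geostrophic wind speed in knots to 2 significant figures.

38 knots

With the same pressure gradient and density, V_g ∝ 1/f ∝ 1/sin φ.
V₂ = V₁ · sin φ₁ / sin φ₂ = 66.1 × sin 33° / sin 70°
V₂ = 66.1 × 0.5446/0.9397 = 38 knots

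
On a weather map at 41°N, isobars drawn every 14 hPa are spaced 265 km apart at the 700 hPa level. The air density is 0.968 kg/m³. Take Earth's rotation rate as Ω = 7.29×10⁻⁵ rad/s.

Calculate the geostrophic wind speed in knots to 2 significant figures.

Coriolis parameter at 41°N:
f = 2Ω sin φ = 2 × 7.29×10⁻⁵ × sin 41° = 9.57×10⁻⁵ s⁻¹
Pressure gradient: |∂P/∂n| = 1400 Pa / 265000 m = 5.28×10⁻³ Pa/m
Geostrophic balance (pressure-gradient force = Coriolis force):
V_g = (1/(fρ)) |∂P/∂n| = 5.28×10⁻³ / (9.57×10⁻⁵ × 0.968) = 57.1 m/s
Converting: 57.1 m/s × 1.944 = 110 knots

110 knots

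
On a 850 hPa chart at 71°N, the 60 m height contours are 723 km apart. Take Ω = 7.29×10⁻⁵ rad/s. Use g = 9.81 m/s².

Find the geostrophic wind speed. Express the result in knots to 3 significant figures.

Coriolis parameter at 71°N:
f = 2Ω sin φ = 2 × 7.29×10⁻⁵ × sin 71° = 1.38×10⁻⁴ s⁻¹
Height gradient: |∂Z/∂n| = 60 m / 723000 m = 8.30×10⁻⁵
On a pressure surface, geostrophic balance gives V_g = (g/f)|∂Z/∂n|:
V_g = 9.81 × 8.30×10⁻⁵ / 1.38×10⁻⁴ = 5.91 m/s
Converting: 5.91 m/s × 1.944 = 11.5 knots

11.5 knots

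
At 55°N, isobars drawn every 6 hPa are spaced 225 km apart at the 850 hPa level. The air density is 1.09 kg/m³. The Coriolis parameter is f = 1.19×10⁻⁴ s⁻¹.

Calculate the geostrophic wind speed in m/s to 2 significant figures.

Pressure gradient: |∂P/∂n| = 600 Pa / 225000 m = 2.67×10⁻³ Pa/m
Geostrophic balance (pressure-gradient force = Coriolis force):
V_g = (1/(fρ)) |∂P/∂n| = 2.67×10⁻³ / (1.19×10⁻⁴ × 1.09) = 20.6 m/s

21 m/s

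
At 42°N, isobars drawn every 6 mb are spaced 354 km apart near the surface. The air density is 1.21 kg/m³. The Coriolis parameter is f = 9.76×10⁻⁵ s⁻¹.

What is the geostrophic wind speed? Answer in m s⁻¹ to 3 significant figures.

Pressure gradient: |∂P/∂n| = 600 Pa / 354000 m = 1.69×10⁻³ Pa/m
Geostrophic balance (pressure-gradient force = Coriolis force):
V_g = (1/(fρ)) |∂P/∂n| = 1.69×10⁻³ / (9.76×10⁻⁵ × 1.21) = 14.4 m/s

14.4 m s⁻¹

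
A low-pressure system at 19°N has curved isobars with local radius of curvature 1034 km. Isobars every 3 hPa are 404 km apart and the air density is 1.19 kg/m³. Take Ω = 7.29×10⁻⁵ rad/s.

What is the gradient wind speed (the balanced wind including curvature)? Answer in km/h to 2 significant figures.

39 km/h

Coriolis parameter at 19°N:
f = 2Ω sin φ = 2 × 7.29×10⁻⁵ × sin 19° = 4.75×10⁻⁵ s⁻¹
Pressure gradient: |∂P/∂n| = 300 Pa / 404000 m = 7.43×10⁻⁴ Pa/m
Geostrophic speed: V_g = |∂P/∂n|/(fρ) = 7.43×10⁻⁴/(4.75×10⁻⁵ × 1.19) = 13.1 m/s
Around a low, centrifugal force acts outward with Coriolis, so pressure-gradient force balances both:
(1/ρ)|∂P/∂n| = fV + V²/R  →  V² + fR·V − fR·V_g = 0
With fR = 4.75×10⁻⁵ × 1034×10³ m = 49.1 m/s:
V = [−fR + √((fR)² + 4 fR V_g)]/2 = [−49.1 + √(49.1² + 4×49.1×13.1)]/2 = 10.8 m/s
Subgeostrophic (V < V_g = 13.1 m/s), as expected around a low.
Converting: 10.8 m/s × 3.6 = 39 km/h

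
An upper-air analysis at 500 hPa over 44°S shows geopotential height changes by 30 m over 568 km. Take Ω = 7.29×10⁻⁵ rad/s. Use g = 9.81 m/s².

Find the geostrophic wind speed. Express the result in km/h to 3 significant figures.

Coriolis parameter at 44°S:
f = 2Ω sin φ = 2 × 7.29×10⁻⁵ × sin 44° = 1.01×10⁻⁴ s⁻¹
Height gradient: |∂Z/∂n| = 30 m / 568000 m = 5.28×10⁻⁵
On a pressure surface, geostrophic balance gives V_g = (g/f)|∂Z/∂n|:
V_g = 9.81 × 5.28×10⁻⁵ / 1.01×10⁻⁴ = 5.12 m/s
Converting: 5.12 m/s × 3.6 = 18.4 km/h

18.4 km/h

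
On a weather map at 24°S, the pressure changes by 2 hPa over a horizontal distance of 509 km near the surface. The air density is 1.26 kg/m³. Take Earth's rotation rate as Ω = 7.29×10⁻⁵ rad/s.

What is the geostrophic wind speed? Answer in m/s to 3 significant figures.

5.26 m/s

Coriolis parameter at 24°S:
f = 2Ω sin φ = 2 × 7.29×10⁻⁵ × sin 24° = 5.93×10⁻⁵ s⁻¹
Pressure gradient: |∂P/∂n| = 200 Pa / 509000 m = 3.93×10⁻⁴ Pa/m
Geostrophic balance (pressure-gradient force = Coriolis force):
V_g = (1/(fρ)) |∂P/∂n| = 3.93×10⁻⁴ / (5.93×10⁻⁵ × 1.26) = 5.26 m/s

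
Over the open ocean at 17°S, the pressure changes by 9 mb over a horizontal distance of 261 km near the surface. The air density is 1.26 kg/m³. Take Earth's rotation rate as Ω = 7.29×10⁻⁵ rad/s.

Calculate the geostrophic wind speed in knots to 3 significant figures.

Coriolis parameter at 17°S:
f = 2Ω sin φ = 2 × 7.29×10⁻⁵ × sin 17° = 4.26×10⁻⁵ s⁻¹
Pressure gradient: |∂P/∂n| = 900 Pa / 261000 m = 3.45×10⁻³ Pa/m
Geostrophic balance (pressure-gradient force = Coriolis force):
V_g = (1/(fρ)) |∂P/∂n| = 3.45×10⁻³ / (4.26×10⁻⁵ × 1.26) = 64.2 m/s
Converting: 64.2 m/s × 1.944 = 125 knots

125 knots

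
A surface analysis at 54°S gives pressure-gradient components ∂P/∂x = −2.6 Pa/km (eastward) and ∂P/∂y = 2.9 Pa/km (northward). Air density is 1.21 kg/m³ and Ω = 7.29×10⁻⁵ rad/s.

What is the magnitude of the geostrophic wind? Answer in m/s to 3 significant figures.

Coriolis parameter at 54°S:
f = 2Ω sin φ = 2 × 7.29×10⁻⁵ × sin 54° = 1.18×10⁻⁴ s⁻¹
In the Southern Hemisphere f is negative: f = −1.18×10⁻⁴ s⁻¹.
Component geostrophic relations (x east, y north):
u_g = −(1/(fρ)) ∂P/∂y,  v_g = (1/(fρ)) ∂P/∂x
u_g = −(2.9×10⁻³)/(−1.18×10⁻⁴ × 1.21) = 20.3 m/s;  v_g = (−2.6×10⁻³)/(−1.18×10⁻⁴ × 1.21) = 18.2 m/s
|V_g| = √(u_g² + v_g²) = 27.3 m/s

27.3 m/s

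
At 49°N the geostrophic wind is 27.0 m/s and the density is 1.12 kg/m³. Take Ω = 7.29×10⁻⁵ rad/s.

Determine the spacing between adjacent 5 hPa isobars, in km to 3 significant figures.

150 km

Coriolis parameter at 49°N:
f = 2Ω sin φ = 2 × 7.29×10⁻⁵ × sin 49° = 1.10×10⁻⁴ s⁻¹
Geostrophic balance rearranged: |∂P/∂n| = f ρ V_g
|∂P/∂n| = 1.10×10⁻⁴ × 1.12 × 27.0 = 3.33×10⁻³ Pa/m
Isobar spacing: Δn = ΔP/|∂P/∂n| = 500 Pa / 3.33×10⁻³ Pa/m = 150263 m ≈ 150 km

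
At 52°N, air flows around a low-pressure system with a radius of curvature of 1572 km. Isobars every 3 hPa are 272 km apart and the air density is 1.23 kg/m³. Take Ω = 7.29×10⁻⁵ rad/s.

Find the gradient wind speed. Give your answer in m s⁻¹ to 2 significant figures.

Coriolis parameter at 52°N:
f = 2Ω sin φ = 2 × 7.29×10⁻⁵ × sin 52° = 1.15×10⁻⁴ s⁻¹
Pressure gradient: |∂P/∂n| = 300 Pa / 272000 m = 1.10×10⁻³ Pa/m
Geostrophic speed: V_g = |∂P/∂n|/(fρ) = 1.10×10⁻³/(1.15×10⁻⁴ × 1.23) = 7.80 m/s
Around a low, centrifugal force acts outward with Coriolis, so pressure-gradient force balances both:
(1/ρ)|∂P/∂n| = fV + V²/R  →  V² + fR·V − fR·V_g = 0
With fR = 1.15×10⁻⁴ × 1572×10³ m = 181 m/s:
V = [−fR + √((fR)² + 4 fR V_g)]/2 = [−181 + √(181² + 4×181×7.8)]/2 = 7.49 m/s
Subgeostrophic (V < V_g = 7.8 m/s), as expected around a low.

7.5 m s⁻¹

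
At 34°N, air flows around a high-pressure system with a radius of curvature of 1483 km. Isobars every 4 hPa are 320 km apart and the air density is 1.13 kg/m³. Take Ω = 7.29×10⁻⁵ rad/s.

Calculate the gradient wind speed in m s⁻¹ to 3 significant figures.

Coriolis parameter at 34°N:
f = 2Ω sin φ = 2 × 7.29×10⁻⁵ × sin 34° = 8.15×10⁻⁵ s⁻¹
Pressure gradient: |∂P/∂n| = 400 Pa / 320000 m = 1.25×10⁻³ Pa/m
Geostrophic speed: V_g = |∂P/∂n|/(fρ) = 1.25×10⁻³/(8.15×10⁻⁵ × 1.13) = 13.6 m/s
Around a high, pressure-gradient force acts outward with centrifugal, so Coriolis balances both:
fV = (1/ρ)|∂P/∂n| + V²/R  →  V² − fR·V + fR·V_g = 0
With fR = 8.15×10⁻⁵ × 1483×10³ m = 121 m/s:
V = [fR − √((fR)² − 4 fR V_g)]/2 = [121 − √(121² − 4×121×13.6)]/2 = 15.6 m/s
Supergeostrophic (V > V_g = 13.6 m/s), as expected around a high.

15.6 m s⁻¹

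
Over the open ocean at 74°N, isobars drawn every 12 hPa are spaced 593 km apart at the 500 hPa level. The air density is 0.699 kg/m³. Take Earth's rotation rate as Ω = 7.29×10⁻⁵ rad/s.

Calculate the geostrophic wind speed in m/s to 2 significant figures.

Coriolis parameter at 74°N:
f = 2Ω sin φ = 2 × 7.29×10⁻⁵ × sin 74° = 1.40×10⁻⁴ s⁻¹
Pressure gradient: |∂P/∂n| = 1200 Pa / 593000 m = 2.02×10⁻³ Pa/m
Geostrophic balance (pressure-gradient force = Coriolis force):
V_g = (1/(fρ)) |∂P/∂n| = 2.02×10⁻³ / (1.40×10⁻⁴ × 0.699) = 20.7 m/s

21 m/s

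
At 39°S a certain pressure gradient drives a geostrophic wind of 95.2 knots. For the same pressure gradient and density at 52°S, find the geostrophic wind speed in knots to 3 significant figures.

With the same pressure gradient and density, V_g ∝ 1/f ∝ 1/sin φ.
V₂ = V₁ · sin φ₁ / sin φ₂ = 95.2 × sin 39° / sin 52°
V₂ = 95.2 × 0.6293/0.7880 = 76.0 knots

76.0 knots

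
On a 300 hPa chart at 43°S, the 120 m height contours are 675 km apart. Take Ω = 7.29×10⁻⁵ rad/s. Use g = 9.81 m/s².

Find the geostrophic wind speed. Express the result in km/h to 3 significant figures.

63.1 km/h

Coriolis parameter at 43°S:
f = 2Ω sin φ = 2 × 7.29×10⁻⁵ × sin 43° = 9.94×10⁻⁵ s⁻¹
Height gradient: |∂Z/∂n| = 120 m / 675000 m = 1.78×10⁻⁴
On a pressure surface, geostrophic balance gives V_g = (g/f)|∂Z/∂n|:
V_g = 9.81 × 1.78×10⁻⁴ / 9.94×10⁻⁵ = 17.5 m/s
Converting: 17.5 m/s × 3.6 = 63.1 km/h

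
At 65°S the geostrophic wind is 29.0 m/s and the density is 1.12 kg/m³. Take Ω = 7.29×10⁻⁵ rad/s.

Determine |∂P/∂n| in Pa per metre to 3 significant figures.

Coriolis parameter at 65°S:
f = 2Ω sin φ = 2 × 7.29×10⁻⁵ × sin 65° = 1.32×10⁻⁴ s⁻¹
Geostrophic balance rearranged: |∂P/∂n| = f ρ V_g
|∂P/∂n| = 1.32×10⁻⁴ × 1.12 × 29.0 = 4.29×10⁻³ Pa/m

4.29×10⁻³ Pa/m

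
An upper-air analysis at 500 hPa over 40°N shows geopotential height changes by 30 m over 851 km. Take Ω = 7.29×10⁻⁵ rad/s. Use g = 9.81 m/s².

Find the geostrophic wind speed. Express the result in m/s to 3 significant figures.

Coriolis parameter at 40°N:
f = 2Ω sin φ = 2 × 7.29×10⁻⁵ × sin 40° = 9.37×10⁻⁵ s⁻¹
Height gradient: |∂Z/∂n| = 30 m / 851000 m = 3.53×10⁻⁵
On a pressure surface, geostrophic balance gives V_g = (g/f)|∂Z/∂n|:
V_g = 9.81 × 3.53×10⁻⁵ / 9.37×10⁻⁵ = 3.69 m/s

3.69 m/s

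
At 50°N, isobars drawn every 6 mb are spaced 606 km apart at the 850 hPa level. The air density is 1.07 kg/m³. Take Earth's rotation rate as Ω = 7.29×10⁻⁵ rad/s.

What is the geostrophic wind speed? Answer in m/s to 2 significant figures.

Coriolis parameter at 50°N:
f = 2Ω sin φ = 2 × 7.29×10⁻⁵ × sin 50° = 1.12×10⁻⁴ s⁻¹
Pressure gradient: |∂P/∂n| = 600 Pa / 606000 m = 9.90×10⁻⁴ Pa/m
Geostrophic balance (pressure-gradient force = Coriolis force):
V_g = (1/(fρ)) |∂P/∂n| = 9.90×10⁻⁴ / (1.12×10⁻⁴ × 1.07) = 8.28 m/s

8.3 m/s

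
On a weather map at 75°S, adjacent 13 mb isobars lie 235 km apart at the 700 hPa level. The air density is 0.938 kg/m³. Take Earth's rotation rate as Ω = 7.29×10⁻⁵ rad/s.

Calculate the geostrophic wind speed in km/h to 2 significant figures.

Coriolis parameter at 75°S:
f = 2Ω sin φ = 2 × 7.29×10⁻⁵ × sin 75° = 1.41×10⁻⁴ s⁻¹
Pressure gradient: |∂P/∂n| = 1300 Pa / 235000 m = 5.53×10⁻³ Pa/m
Geostrophic balance (pressure-gradient force = Coriolis force):
V_g = (1/(fρ)) |∂P/∂n| = 5.53×10⁻³ / (1.41×10⁻⁴ × 0.938) = 41.9 m/s
Converting: 41.9 m/s × 3.6 = 150 km/h

150 km/h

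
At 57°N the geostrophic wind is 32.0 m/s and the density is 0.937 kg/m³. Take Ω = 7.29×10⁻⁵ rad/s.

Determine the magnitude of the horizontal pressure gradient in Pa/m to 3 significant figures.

3.67×10⁻³ Pa/m

Coriolis parameter at 57°N:
f = 2Ω sin φ = 2 × 7.29×10⁻⁵ × sin 57° = 1.22×10⁻⁴ s⁻¹
Geostrophic balance rearranged: |∂P/∂n| = f ρ V_g
|∂P/∂n| = 1.22×10⁻⁴ × 0.937 × 32.0 = 3.67×10⁻³ Pa/m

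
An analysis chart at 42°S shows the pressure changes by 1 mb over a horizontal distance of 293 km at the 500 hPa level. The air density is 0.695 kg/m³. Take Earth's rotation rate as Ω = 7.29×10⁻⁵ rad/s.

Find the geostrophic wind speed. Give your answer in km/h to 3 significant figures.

Coriolis parameter at 42°S:
f = 2Ω sin φ = 2 × 7.29×10⁻⁵ × sin 42° = 9.76×10⁻⁵ s⁻¹
Pressure gradient: |∂P/∂n| = 100 Pa / 293000 m = 3.41×10⁻⁴ Pa/m
Geostrophic balance (pressure-gradient force = Coriolis force):
V_g = (1/(fρ)) |∂P/∂n| = 3.41×10⁻⁴ / (9.76×10⁻⁵ × 0.695) = 5.03 m/s
Converting: 5.03 m/s × 3.6 = 18.1 km/h

18.1 km/h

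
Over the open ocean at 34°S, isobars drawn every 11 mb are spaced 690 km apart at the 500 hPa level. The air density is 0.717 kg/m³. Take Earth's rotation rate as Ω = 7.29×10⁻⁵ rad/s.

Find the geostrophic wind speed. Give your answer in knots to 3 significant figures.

Coriolis parameter at 34°S:
f = 2Ω sin φ = 2 × 7.29×10⁻⁵ × sin 34° = 8.15×10⁻⁵ s⁻¹
Pressure gradient: |∂P/∂n| = 1100 Pa / 690000 m = 1.59×10⁻³ Pa/m
Geostrophic balance (pressure-gradient force = Coriolis force):
V_g = (1/(fρ)) |∂P/∂n| = 1.59×10⁻³ / (8.15×10⁻⁵ × 0.717) = 27.3 m/s
Converting: 27.3 m/s × 1.944 = 53.0 knots

53.0 knots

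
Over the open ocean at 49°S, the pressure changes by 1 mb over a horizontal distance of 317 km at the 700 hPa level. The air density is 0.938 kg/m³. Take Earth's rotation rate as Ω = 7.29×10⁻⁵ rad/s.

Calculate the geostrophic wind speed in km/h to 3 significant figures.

11.0 km/h

Coriolis parameter at 49°S:
f = 2Ω sin φ = 2 × 7.29×10⁻⁵ × sin 49° = 1.10×10⁻⁴ s⁻¹
Pressure gradient: |∂P/∂n| = 100 Pa / 317000 m = 3.15×10⁻⁴ Pa/m
Geostrophic balance (pressure-gradient force = Coriolis force):
V_g = (1/(fρ)) |∂P/∂n| = 3.15×10⁻⁴ / (1.10×10⁻⁴ × 0.938) = 3.06 m/s
Converting: 3.06 m/s × 3.6 = 11.0 km/h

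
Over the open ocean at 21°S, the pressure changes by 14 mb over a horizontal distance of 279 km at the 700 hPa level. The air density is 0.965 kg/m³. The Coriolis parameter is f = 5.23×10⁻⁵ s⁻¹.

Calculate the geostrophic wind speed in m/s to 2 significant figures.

Pressure gradient: |∂P/∂n| = 1400 Pa / 279000 m = 5.02×10⁻³ Pa/m
Geostrophic balance (pressure-gradient force = Coriolis force):
V_g = (1/(fρ)) |∂P/∂n| = 5.02×10⁻³ / (5.23×10⁻⁵ × 0.965) = 99.4 m/s

99 m/s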